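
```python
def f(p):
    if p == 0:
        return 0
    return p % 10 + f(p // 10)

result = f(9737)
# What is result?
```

Sum of digits of 9737: 7 + 3 + 7 + 9 = 26

Answer: 26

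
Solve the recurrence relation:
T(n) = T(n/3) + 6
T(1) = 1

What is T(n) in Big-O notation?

Each step divides n by 3 and adds 6. After log_3(n) steps we reach T(1)=1. So T(n) = 6·log_3(n) + 1 = O(log n).

Answer: O(log n)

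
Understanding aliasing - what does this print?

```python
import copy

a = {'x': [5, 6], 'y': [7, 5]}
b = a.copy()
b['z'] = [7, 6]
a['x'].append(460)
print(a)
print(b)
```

Key concept: shallow copy of dict with mutable values.
Step by step:
`a = {'x': [5, 6], 'y': [7, 5]}` → a = {'x': [5, 6], 'y': [7, 5]}
`b = a.copy()` → b = {'x': [5, 6], 'y': [7, 5]}
`b['z'] = [7, 6]` → b = {'x': [5, 6], 'y': [7, 5], 'z': [7, 6]}
`a['x'].append(460)` → a = {'x': [5, 6, 460], 'y': [7, 5]}; b = {'x': [5, 6, 460], 'y': [7, 5], 'z': [7, 6]}
`print(a)` → prints {'x': [5, 6, 460], 'y': [7, 5]}
`print(b)` → prints {'x': [5, 6, 460], 'y': [7, 5], 'z': [7, 6]}

Answer:
{'x': [5, 6, 460], 'y': [7, 5]}
{'x': [5, 6, 460], 'y': [7, 5], 'z': [7, 6]}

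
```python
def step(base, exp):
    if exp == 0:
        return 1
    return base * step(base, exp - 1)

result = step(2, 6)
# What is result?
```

step(2, 6) = 2 * 2 * 2 * 2 * 2 * 2 = 64

Answer: 64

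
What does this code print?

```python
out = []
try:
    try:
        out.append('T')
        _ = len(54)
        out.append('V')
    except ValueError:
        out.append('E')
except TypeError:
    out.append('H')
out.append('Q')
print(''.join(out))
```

Execution trace: 'T' (try body) → 'H' (outer except TypeError) → 'Q' (after the try/except). Output: THQ

Answer: THQ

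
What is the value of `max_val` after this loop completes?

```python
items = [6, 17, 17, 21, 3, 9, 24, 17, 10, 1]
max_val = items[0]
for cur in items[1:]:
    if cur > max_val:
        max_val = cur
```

Maximum of [6, 17, 17, 21, 3, 9, 24, 17, 10, 1]
`max_val` takes the values: 6 → 17 → 21 → 24

Answer: 24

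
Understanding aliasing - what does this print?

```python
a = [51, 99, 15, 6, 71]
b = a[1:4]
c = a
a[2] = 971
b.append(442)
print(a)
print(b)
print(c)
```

Key concept: slice vs alias.
Step by step:
`a = [51, 99, 15, 6, 71]` → a = [51, 99, 15, 6, 71]
`b = a[1:4]` → b = [99, 15, 6]
`c = a` → c = [51, 99, 15, 6, 71] (same object as a)
`a[2] = 971` → a = [51, 99, 971, 6, 71] (same object as c); c = [51, 99, 971, 6, 71] (same object as a)
`b.append(442)` → b = [99, 15, 6, 442]
`print(a)` → prints [51, 99, 971, 6, 71]
`print(b)` → prints [99, 15, 6, 442]
`print(c)` → prints [51, 99, 971, 6, 71]

Answer:
[51, 99, 971, 6, 71]
[99, 15, 6, 442]
[51, 99, 971, 6, 71]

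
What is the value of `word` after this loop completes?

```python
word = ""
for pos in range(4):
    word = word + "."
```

Repeat '.' 4 times
`word` takes the values: "" → "." → ".." → "..." → "...."

Answer: "...."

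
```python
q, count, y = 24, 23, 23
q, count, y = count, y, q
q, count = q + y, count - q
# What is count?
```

Trace:
`q, count, y = 24, 23, 23` → q = 24; count = 23; y = 23
`q, count, y = count, y, q` → q = 23; count = 23; y = 24
`q, count = q + y, count - q` → q = 47; count = 0
So count = 0

Answer: 0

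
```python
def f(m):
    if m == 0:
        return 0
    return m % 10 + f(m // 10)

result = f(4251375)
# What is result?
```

Sum of digits of 4251375: 5 + 7 + 3 + 1 + 5 + 2 + 4 = 27

Answer: 27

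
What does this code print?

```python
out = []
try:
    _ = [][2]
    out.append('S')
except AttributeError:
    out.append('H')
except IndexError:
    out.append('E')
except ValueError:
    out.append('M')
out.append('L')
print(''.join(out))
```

Execution trace: 'E' (except IndexError) → 'L' (after the try/except). Output: EL

Answer: EL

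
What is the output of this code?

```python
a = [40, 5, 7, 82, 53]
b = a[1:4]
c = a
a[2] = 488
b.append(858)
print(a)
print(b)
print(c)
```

Key concept: slice vs alias.
Step by step:
`a = [40, 5, 7, 82, 53]` → a = [40, 5, 7, 82, 53]
`b = a[1:4]` → b = [5, 7, 82]
`c = a` → c = [40, 5, 7, 82, 53] (same object as a)
`a[2] = 488` → a = [40, 5, 488, 82, 53] (same object as c); c = [40, 5, 488, 82, 53] (same object as a)
`b.append(858)` → b = [5, 7, 82, 858]
`print(a)` → prints [40, 5, 488, 82, 53]
`print(b)` → prints [5, 7, 82, 858]
`print(c)` → prints [40, 5, 488, 82, 53]

Answer:
[40, 5, 488, 82, 53]
[5, 7, 82, 858]
[40, 5, 488, 82, 53]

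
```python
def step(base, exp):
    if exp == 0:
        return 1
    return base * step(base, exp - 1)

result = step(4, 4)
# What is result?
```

step(4, 4) = 4 * 4 * 4 * 4 = 256

Answer: 256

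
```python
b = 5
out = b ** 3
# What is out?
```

Trace:
`b = 5` → b = 5
`out = b ** 3` → out = 125
So out = 125

Answer: 125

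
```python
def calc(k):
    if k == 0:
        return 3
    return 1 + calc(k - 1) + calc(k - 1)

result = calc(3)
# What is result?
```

calc(k) = 1 + 2·calc(k-1), calc(0)=3. Closed form: (3+1)·2^3 - 1 = 31.

Answer: 31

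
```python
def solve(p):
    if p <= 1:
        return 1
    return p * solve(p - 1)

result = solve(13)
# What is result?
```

solve(13) = 13 * 12 * 11 * 10 * 9 * 8 * 7 * 6 * 5 * 4 * 3 * 2 * 1 = 6227020800

Answer: 6227020800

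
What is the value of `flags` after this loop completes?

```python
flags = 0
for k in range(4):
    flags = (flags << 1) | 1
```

Build 4 consecutive 1-bits: 0b1111
`flags` takes the values: 0 → 1 → 3 → 7 → 15

Answer: 15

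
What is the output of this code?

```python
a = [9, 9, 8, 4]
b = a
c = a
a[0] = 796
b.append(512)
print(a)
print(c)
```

Key concept: multiple aliases.
Step by step:
`a = [9, 9, 8, 4]` → a = [9, 9, 8, 4]
`b = a` → b = [9, 9, 8, 4] (same object as a)
`c = a` → c = [9, 9, 8, 4] (same object as a, b)
`a[0] = 796` → a = [796, 9, 8, 4] (same object as b, c); b = [796, 9, 8, 4] (same object as a, c); c = [796, 9, 8, 4] (same object as a, b)
`b.append(512)` → a = [796, 9, 8, 4, 512] (same object as b, c); b = [796, 9, 8, 4, 512] (same object as a, c); c = [796, 9, 8, 4, 512] (same object as a, b)
`print(a)` → prints [796, 9, 8, 4, 512]
`print(c)` → prints [796, 9, 8, 4, 512]

Answer:
[796, 9, 8, 4, 512]
[796, 9, 8, 4, 512]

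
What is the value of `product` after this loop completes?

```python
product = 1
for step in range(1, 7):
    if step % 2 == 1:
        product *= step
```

Product of odd numbers 1 to 6
`product` takes the values: 1 → 3 → 15

Answer: 15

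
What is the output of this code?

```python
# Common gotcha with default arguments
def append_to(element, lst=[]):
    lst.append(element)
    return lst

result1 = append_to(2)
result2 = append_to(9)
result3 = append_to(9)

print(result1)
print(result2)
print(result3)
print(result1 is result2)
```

Key concept: mutable default argument gotcha.
Step by step:
`result1 = append_to(2)` → result1 = [2]
`result2 = append_to(9)` → result1 = [2, 9] (same object as result2); result2 = [2, 9] (same object as result1)
`result3 = append_to(9)` → result1 = [2, 9, 9] (same object as result2, result3); result2 = [2, 9, 9] (same object as result1, result3); result3 = [2, 9, 9] (same object as result1, result2)
`print(result1)` → prints [2, 9, 9]
`print(result2)` → prints [2, 9, 9]
`print(result3)` → prints [2, 9, 9]
`print(result1 is result2)` → prints True

Answer:
[2, 9, 9]
[2, 9, 9]
[2, 9, 9]
True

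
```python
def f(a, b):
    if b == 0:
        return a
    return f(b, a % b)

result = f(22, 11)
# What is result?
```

f(22, 11) -> f(11, 0) -> 11

Answer: 11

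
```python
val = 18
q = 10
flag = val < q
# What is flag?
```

Trace:
`val = 18` → val = 18
`q = 10` → q = 10
`flag = val < q` → flag = False
So flag = False

Answer: False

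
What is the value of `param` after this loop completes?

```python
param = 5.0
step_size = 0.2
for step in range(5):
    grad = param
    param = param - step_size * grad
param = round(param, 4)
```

Gradient descent: w = 5.0 * (1 - 0.2)^5
`param` takes the values: 5.0 → 4.0 → 3.2 → 2.56 → 2.048 → 1.6384

Answer: 1.6384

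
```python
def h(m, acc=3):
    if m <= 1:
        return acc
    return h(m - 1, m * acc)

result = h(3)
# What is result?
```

Accumulator trace (n, acc): (3, 3) -> (2, 9) -> (1, 18) -> return 18

Answer: 18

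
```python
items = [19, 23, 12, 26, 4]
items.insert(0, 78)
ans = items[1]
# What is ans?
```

Trace:
`items = [19, 23, 12, 26, 4]` → items = [19, 23, 12, 26, 4]
`items.insert(0, 78)` → items = [78, 19, 23, 12, 26, 4]
`ans = items[1]` → ans = 19
So ans = 19

Answer: 19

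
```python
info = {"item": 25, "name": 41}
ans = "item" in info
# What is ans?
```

Trace:
`info = {"item": 25, "name": 41}` → info = {'item': 25, 'name': 41}
`ans = "item" in info` → ans = True
So ans = True

Answer: True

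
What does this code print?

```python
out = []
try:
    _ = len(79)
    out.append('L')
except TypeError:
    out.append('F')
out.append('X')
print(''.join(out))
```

Execution trace: 'F' (except TypeError) → 'X' (after the try/except). Output: FX

Answer: FX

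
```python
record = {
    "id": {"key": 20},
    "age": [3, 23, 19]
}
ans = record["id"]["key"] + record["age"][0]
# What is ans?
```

Trace:
`record = { ...` → record = {'id': {'key': 20}, 'age': [3, 23, 19]}
`ans = record["id"]["key"] + record["age"][0]` → ans = 23
So ans = 23

Answer: 23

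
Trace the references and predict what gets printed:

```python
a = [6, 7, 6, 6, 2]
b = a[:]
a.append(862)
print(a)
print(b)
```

Key concept: slice [:] creates copy.
Step by step:
`a = [6, 7, 6, 6, 2]` → a = [6, 7, 6, 6, 2]
`b = a[:]` → b = [6, 7, 6, 6, 2]
`a.append(862)` → a = [6, 7, 6, 6, 2, 862]
`print(a)` → prints [6, 7, 6, 6, 2, 862]
`print(b)` → prints [6, 7, 6, 6, 2]

Answer:
[6, 7, 6, 6, 2, 862]
[6, 7, 6, 6, 2]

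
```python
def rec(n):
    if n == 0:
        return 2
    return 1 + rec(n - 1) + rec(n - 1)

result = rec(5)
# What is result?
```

rec(n) = 1 + 2·rec(n-1), rec(0)=2. Closed form: (2+1)·2^5 - 1 = 95.

Answer: 95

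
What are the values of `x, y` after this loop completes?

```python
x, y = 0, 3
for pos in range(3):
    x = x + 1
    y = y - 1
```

x goes 0→3, y goes 3→0
`x, y` takes the values: (0, 3) → (1, 3) → (1, 2) → (2, 2) → (2, 1) → (3, 1) → (3, 0)

Answer: 3, 0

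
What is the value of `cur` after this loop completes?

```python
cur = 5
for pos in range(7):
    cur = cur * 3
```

Multiply by 3, 7 times: 5 * 3^7 = 10935
`cur` takes the values: 5 → 15 → 45 → 135 → 405 → 1215 → 3645 → 10935

Answer: 10935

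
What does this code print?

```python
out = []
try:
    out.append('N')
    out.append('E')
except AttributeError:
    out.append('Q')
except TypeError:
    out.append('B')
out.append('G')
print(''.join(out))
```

Execution trace: 'N' (try body) → 'E' (try body, no exception) → 'G' (after the try/except). Output: NEG

Answer: NEG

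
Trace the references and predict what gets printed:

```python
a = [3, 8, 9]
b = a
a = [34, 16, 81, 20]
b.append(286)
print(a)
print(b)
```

Key concept: rebinding vs mutation: a is rebound to a new list, b still points at the original.
Step by step:
`a = [3, 8, 9]` → a = [3, 8, 9]
`b = a` → b = [3, 8, 9] (same object as a)
`a = [34, 16, 81, 20]` → a = [34, 16, 81, 20]
`b.append(286)` → b = [3, 8, 9, 286]
`print(a)` → prints [34, 16, 81, 20]
`print(b)` → prints [3, 8, 9, 286]

Answer:
[34, 16, 81, 20]
[3, 8, 9, 286]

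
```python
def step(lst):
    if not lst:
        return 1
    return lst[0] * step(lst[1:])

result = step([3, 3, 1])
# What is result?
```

Product over [3, 3, 1] = 3 * 3 * 1 = 9

Answer: 9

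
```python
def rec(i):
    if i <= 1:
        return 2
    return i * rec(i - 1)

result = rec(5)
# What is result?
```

rec(5) = 5 * 4 * 3 * 2 * 2 = 240

Answer: 240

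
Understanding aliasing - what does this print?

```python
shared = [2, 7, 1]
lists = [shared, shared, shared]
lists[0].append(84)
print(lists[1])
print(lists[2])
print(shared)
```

Key concept: list of same reference.
Step by step:
`shared = [2, 7, 1]` → shared = [2, 7, 1]
`lists = [shared, shared, shared]` → lists = [[2, 7, 1], [2, 7, 1], [2, 7, 1]]
`lists[0].append(84)` → shared = [2, 7, 1, 84]; lists = [[2, 7, 1, 84], [2, 7, 1, 84], [2, 7, 1, 84]]
`print(lists[1])` → prints [2, 7, 1, 84]
`print(lists[2])` → prints [2, 7, 1, 84]
`print(shared)` → prints [2, 7, 1, 84]

Answer:
[2, 7, 1, 84]
[2, 7, 1, 84]
[2, 7, 1, 84]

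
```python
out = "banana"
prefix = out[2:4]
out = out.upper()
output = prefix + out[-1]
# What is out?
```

Trace:
`out = "banana"` → out = 'banana'
`prefix = out[2:4]` → prefix = 'na'
`out = out.upper()` → out = 'BANANA'
`output = prefix + out[-1]` → output = 'naA'
So out = 'BANANA'

Answer: 'BANANA'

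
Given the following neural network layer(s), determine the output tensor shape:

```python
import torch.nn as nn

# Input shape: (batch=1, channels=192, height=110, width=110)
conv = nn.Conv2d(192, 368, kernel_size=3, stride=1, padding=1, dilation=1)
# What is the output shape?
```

Input: (1, 192, 110, 110) -> Output: (1, 368, 110, 110)

Answer: (1, 368, 110, 110)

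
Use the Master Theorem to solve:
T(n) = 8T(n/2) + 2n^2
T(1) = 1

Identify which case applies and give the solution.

a=8, b=2, f(n)=2n^2. log_2(8) = 3. Since c=2 < 3, Case 1 applies: T(n) = Θ(n^log_b(a)) = O(n^3).

Answer: O(n^3) - Case 1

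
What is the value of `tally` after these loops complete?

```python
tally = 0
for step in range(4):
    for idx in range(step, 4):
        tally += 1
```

Upper triangle: 4 + 3 + ... + 1
`tally` takes the values: 0 → 1 → 2 → 3 → 4 → 5 → 6 → 7 → 8 → 9 → 10

Answer: 10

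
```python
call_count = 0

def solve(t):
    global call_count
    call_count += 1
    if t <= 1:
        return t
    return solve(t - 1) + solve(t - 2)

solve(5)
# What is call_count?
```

Calls(t) = 1 + Calls(t-1) + Calls(t-2); Calls(0)=Calls(1)=1. For t=5 this gives 15.

Answer: 15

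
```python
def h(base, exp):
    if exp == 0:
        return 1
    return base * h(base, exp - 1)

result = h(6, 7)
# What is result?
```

h(6, 7) = 6 * 6 * 6 * 6 * 6 * 6 * 6 = 279936

Answer: 279936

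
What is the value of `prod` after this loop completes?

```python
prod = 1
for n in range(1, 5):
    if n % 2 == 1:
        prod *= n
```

Product of odd numbers 1 to 4
`prod` takes the values: 1 → 3

Answer: 3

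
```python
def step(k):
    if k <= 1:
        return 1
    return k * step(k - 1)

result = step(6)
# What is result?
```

step(6) = 6 * 5 * 4 * 3 * 2 * 1 = 720

Answer: 720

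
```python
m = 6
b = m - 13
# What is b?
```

Trace:
`m = 6` → m = 6
`b = m - 13` → b = -7
So b = -7

Answer: -7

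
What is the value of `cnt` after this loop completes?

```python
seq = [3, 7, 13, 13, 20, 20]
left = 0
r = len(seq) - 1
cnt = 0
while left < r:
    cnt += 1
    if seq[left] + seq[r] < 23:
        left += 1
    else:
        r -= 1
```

Steps to find pair summing to 23
`cnt` takes the values: 0 → 1 → 2 → 3 → 4 → 5

Answer: 5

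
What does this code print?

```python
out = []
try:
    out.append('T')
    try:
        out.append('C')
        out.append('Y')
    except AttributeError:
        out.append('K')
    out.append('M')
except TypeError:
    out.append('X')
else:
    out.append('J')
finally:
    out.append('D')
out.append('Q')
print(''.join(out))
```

Execution trace: 'T' (try body) → 'C' (inner try body) → 'Y' (inner try body, no exception) → 'M' (try body, no exception) → 'J' (else) → 'D' (finally) → 'Q' (after the try/except). Output: TCYMJDQ

Answer: TCYMJDQ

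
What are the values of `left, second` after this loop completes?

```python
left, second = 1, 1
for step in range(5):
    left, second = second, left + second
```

Fibonacci: after 5 iterations
`left, second` takes the values: (1, 1) → (1, 2) → (2, 3) → (3, 5) → (5, 8) → (8, 13)

Answer: 8, 13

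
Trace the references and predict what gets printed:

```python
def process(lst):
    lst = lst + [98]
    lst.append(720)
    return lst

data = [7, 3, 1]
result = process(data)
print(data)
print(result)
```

Key concept: rebinding parameter vs mutation.
Step by step:
`data = [7, 3, 1]` → data = [7, 3, 1]
`result = process(data)` → result = [7, 3, 1, 98, 720]
`print(data)` → prints [7, 3, 1]
`print(result)` → prints [7, 3, 1, 98, 720]

Answer:
[7, 3, 1]
[7, 3, 1, 98, 720]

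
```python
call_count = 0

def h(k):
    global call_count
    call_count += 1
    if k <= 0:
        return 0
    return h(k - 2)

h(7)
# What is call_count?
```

Linear recursion stepping by 2: 5 calls from k=7 down to ≤0.

Answer: 5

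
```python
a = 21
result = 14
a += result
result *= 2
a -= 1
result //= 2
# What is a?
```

Trace:
`a = 21` → a = 21
`result = 14` → result = 14
`a += result` → a = 35
`result *= 2` → result = 28
`a -= 1` → a = 34
`result //= 2` → result = 14
So a = 34

Answer: 34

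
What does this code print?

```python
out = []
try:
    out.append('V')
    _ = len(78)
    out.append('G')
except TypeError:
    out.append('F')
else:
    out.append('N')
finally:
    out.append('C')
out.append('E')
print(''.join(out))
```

Execution trace: 'V' (try body) → 'F' (except TypeError) → 'C' (finally) → 'E' (after the try/except). Output: VFCE

Answer: VFCE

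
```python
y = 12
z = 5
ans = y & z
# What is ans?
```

Trace:
`y = 12` → y = 12
`z = 5` → z = 5
`ans = y & z` → ans = 4
So ans = 4

Answer: 4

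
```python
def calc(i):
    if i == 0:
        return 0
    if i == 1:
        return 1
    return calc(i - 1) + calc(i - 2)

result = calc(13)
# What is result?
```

Build up from base cases: calc(0)=0, calc(1)=1, calc(2)=1, calc(3)=2, calc(4)=3, calc(5)=5, calc(6)=8, ..., calc(13)=233

Answer: 233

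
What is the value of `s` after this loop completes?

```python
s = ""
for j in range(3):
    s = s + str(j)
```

Concatenate digits 0 to 2
`s` takes the values: "" → "0" → "01" → "012"

Answer: "012"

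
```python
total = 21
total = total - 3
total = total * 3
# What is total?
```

Trace:
`total = 21` → total = 21
`total = total - 3` → total = 18
`total = total * 3` → total = 54
So total = 54

Answer: 54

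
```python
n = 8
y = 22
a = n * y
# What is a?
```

Trace:
`n = 8` → n = 8
`y = 22` → y = 22
`a = n * y` → a = 176
So a = 176

Answer: 176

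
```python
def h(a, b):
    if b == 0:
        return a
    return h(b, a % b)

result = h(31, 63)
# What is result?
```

h(31, 63) -> h(63, 31) -> h(31, 1) -> h(1, 0) -> 1

Answer: 1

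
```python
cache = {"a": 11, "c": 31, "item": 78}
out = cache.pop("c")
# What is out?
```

Trace:
`cache = {"a": 11, "c": 31, "item": 78}` → cache = {'a': 11, 'c': 31, 'item': 78}
`out = cache.pop("c")` → cache = {'a': 11, 'item': 78}; out = 31
So out = 31

Answer: 31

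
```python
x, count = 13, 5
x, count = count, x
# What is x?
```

Trace:
`x, count = 13, 5` → x = 13; count = 5
`x, count = count, x` → x = 5; count = 13
So x = 5

Answer: 5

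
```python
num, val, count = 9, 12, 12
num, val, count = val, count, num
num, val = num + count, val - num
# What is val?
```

Trace:
`num, val, count = 9, 12, 12` → num = 9; val = 12; count = 12
`num, val, count = val, count, num` → num = 12; val = 12; count = 9
`num, val = num + count, val - num` → num = 21; val = 0
So val = 0

Answer: 0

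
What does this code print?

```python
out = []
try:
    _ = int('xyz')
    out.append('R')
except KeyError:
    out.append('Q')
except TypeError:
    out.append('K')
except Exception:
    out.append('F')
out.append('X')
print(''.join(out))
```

Execution trace: 'F' (except Exception) → 'X' (after the try/except). Output: FX

Answer: FX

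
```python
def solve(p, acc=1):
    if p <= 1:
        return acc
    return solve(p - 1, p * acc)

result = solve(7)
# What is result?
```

Accumulator trace (n, acc): (7, 1) -> (6, 7) -> (5, 42) -> (4, 210) -> (3, 840) -> (2, 2520) -> (1, 5040) -> return 5040

Answer: 5040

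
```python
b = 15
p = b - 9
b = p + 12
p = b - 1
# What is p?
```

Trace:
`b = 15` → b = 15
`p = b - 9` → p = 6
`b = p + 12` → b = 18
`p = b - 1` → p = 17
So p = 17

Answer: 17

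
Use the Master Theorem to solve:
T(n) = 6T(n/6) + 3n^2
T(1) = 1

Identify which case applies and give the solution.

a=6, b=6, f(n)=3n^2. log_6(6) = 1. Since c=2 > 1 and the regularity condition holds (6(n/6)^2 = (6/6^2)n^2 with 6/6^2 < 1), Case 3 applies: T(n) = Θ(f(n)) = O(n^2).

Answer: O(n^2) - Case 3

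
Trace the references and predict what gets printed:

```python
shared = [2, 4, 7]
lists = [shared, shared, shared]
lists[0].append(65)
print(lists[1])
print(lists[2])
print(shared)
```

Key concept: list of same reference.
Step by step:
`shared = [2, 4, 7]` → shared = [2, 4, 7]
`lists = [shared, shared, shared]` → lists = [[2, 4, 7], [2, 4, 7], [2, 4, 7]]
`lists[0].append(65)` → shared = [2, 4, 7, 65]; lists = [[2, 4, 7, 65], [2, 4, 7, 65], [2, 4, 7, 65]]
`print(lists[1])` → prints [2, 4, 7, 65]
`print(lists[2])` → prints [2, 4, 7, 65]
`print(shared)` → prints [2, 4, 7, 65]

Answer:
[2, 4, 7, 65]
[2, 4, 7, 65]
[2, 4, 7, 65]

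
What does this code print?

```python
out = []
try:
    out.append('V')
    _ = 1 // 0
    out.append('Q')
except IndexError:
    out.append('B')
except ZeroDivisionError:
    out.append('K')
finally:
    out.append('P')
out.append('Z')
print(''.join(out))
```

Execution trace: 'V' (try body) → 'K' (except ZeroDivisionError) → 'P' (finally) → 'Z' (after the try/except). Output: VKPZ

Answer: VKPZ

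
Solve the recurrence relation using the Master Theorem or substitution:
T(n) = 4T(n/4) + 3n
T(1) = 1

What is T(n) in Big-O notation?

By Master Theorem: a=4, b=4, f(n)=3n. Since log_4(4) = 1 and f(n) = Θ(n^1), Case 2 applies. T(n) = O(n log n).

Answer: O(n log n)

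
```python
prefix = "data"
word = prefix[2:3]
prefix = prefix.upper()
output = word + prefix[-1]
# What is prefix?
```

Trace:
`prefix = "data"` → prefix = 'data'
`word = prefix[2:3]` → word = 't'
`prefix = prefix.upper()` → prefix = 'DATA'
`output = word + prefix[-1]` → output = 'tA'
So prefix = 'DATA'

Answer: 'DATA'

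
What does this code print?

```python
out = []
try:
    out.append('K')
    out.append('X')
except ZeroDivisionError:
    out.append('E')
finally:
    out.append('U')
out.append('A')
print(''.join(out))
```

Execution trace: 'K' (try body) → 'X' (try body, no exception) → 'U' (finally) → 'A' (after the try/except). Output: KXUA

Answer: KXUA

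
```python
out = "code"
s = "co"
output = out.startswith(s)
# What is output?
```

Trace:
`out = "code"` → out = 'code'
`s = "co"` → s = 'co'
`output = out.startswith(s)` → output = True
So output = True

Answer: True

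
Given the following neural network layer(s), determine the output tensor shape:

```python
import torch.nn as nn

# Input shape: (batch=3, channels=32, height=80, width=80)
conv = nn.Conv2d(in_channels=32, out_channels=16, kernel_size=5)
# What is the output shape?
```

Input: (3, 32, 80, 80) -> Output: (3, 16, 76, 76)

Answer: (3, 16, 76, 76)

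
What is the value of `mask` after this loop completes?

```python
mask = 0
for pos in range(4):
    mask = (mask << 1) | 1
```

Build 4 consecutive 1-bits: 0b1111
`mask` takes the values: 0 → 1 → 3 → 7 → 15

Answer: 15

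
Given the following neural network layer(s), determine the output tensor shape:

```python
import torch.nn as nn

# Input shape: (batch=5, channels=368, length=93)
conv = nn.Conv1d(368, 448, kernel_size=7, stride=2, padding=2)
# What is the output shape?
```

Input: (5, 368, 93) -> Output: (5, 448, 46)

Answer: (5, 448, 46)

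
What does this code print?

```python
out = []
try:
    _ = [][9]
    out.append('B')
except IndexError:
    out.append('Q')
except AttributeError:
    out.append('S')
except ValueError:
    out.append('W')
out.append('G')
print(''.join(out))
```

Execution trace: 'Q' (except IndexError) → 'G' (after the try/except). Output: QG

Answer: QG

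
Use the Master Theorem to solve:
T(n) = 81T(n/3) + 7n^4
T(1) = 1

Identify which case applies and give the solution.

a=81, b=3, f(n)=7n^4. log_3(81) = 4. Since c=4 = 4, Case 2 applies: T(n) = Θ(n^log_b(a) · log n) = O(n^4 log n).

Answer: O(n^4 log n) - Case 2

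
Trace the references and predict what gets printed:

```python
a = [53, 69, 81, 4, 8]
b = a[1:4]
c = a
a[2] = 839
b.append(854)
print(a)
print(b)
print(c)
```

Key concept: slice vs alias.
Step by step:
`a = [53, 69, 81, 4, 8]` → a = [53, 69, 81, 4, 8]
`b = a[1:4]` → b = [69, 81, 4]
`c = a` → c = [53, 69, 81, 4, 8] (same object as a)
`a[2] = 839` → a = [53, 69, 839, 4, 8] (same object as c); c = [53, 69, 839, 4, 8] (same object as a)
`b.append(854)` → b = [69, 81, 4, 854]
`print(a)` → prints [53, 69, 839, 4, 8]
`print(b)` → prints [69, 81, 4, 854]
`print(c)` → prints [53, 69, 839, 4, 8]

Answer:
[53, 69, 839, 4, 8]
[69, 81, 4, 854]
[53, 69, 839, 4, 8]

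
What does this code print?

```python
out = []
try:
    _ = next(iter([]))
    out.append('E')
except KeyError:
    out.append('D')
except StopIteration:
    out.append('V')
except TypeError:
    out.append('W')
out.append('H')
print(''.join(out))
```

Execution trace: 'V' (except StopIteration) → 'H' (after the try/except). Output: VH

Answer: VH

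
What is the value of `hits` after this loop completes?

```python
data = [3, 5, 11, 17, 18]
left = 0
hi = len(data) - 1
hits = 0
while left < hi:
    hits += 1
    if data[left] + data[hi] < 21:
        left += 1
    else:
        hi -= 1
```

Steps to find pair summing to 21
`hits` takes the values: 0 → 1 → 2 → 3 → 4

Answer: 4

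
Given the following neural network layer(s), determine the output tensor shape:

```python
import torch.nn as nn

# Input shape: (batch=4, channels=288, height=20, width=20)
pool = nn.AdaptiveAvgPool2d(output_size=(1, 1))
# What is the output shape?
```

Input: (4, 288, 20, 20) -> Output: (4, 288, 1, 1)

Answer: (4, 288, 1, 1)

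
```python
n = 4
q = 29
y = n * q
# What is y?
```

Trace:
`n = 4` → n = 4
`q = 29` → q = 29
`y = n * q` → y = 116
So y = 116

Answer: 116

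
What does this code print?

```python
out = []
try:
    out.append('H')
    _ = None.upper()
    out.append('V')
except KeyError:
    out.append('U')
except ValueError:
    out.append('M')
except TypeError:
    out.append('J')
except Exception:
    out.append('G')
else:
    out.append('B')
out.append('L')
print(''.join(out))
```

Execution trace: 'H' (try body) → 'G' (except Exception) → 'L' (after the try/except). Output: HGL

Answer: HGL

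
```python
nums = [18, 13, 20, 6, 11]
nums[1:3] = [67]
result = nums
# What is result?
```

Trace:
`nums = [18, 13, 20, 6, 11]` → nums = [18, 13, 20, 6, 11]
`nums[1:3] = [67]` → nums = [18, 67, 6, 11]
`result = nums` → result = [18, 67, 6, 11]
So result = [18, 67, 6, 11]

Answer: [18, 67, 6, 11]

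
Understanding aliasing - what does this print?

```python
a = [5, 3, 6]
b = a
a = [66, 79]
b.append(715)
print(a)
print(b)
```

Key concept: rebinding vs mutation: a is rebound to a new list, b still points at the original.
Step by step:
`a = [5, 3, 6]` → a = [5, 3, 6]
`b = a` → b = [5, 3, 6] (same object as a)
`a = [66, 79]` → a = [66, 79]
`b.append(715)` → b = [5, 3, 6, 715]
`print(a)` → prints [66, 79]
`print(b)` → prints [5, 3, 6, 715]

Answer:
[66, 79]
[5, 3, 6, 715]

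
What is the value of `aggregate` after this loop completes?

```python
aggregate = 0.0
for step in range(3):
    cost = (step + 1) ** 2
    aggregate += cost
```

Sum of squared losses 1² + 2² + ... + 3²
`aggregate` takes the values: 0.0 → 1.0 → 5.0 → 14.0

Answer: 14.0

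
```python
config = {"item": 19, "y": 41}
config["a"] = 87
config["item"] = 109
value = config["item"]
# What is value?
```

Trace:
`config = {"item": 19, "y": 41}` → config = {'item': 19, 'y': 41}
`config["a"] = 87` → config = {'item': 19, 'y': 41, 'a': 87}
`config["item"] = 109` → config = {'item': 109, 'y': 41, 'a': 87}
`value = config["item"]` → value = 109
So value = 109

Answer: 109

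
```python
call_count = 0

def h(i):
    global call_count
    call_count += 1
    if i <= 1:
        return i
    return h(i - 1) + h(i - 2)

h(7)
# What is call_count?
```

Calls(i) = 1 + Calls(i-1) + Calls(i-2); Calls(0)=Calls(1)=1. For i=7 this gives 41.

Answer: 41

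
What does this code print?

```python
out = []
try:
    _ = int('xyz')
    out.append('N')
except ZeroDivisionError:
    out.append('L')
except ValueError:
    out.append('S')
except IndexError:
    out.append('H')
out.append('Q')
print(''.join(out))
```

Execution trace: 'S' (except ValueError) → 'Q' (after the try/except). Output: SQ

Answer: SQ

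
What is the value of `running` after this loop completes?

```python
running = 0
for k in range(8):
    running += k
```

Sum of 0 to 7 = 28
`running` takes the values: 0 → 1 → 3 → 6 → 10 → 15 → 21 → 28

Answer: 28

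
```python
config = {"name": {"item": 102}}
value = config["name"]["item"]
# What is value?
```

Trace:
`config = {"name": {"item": 102}}` → config = {'name': {'item': 102}}
`value = config["name"]["item"]` → value = 102
So value = 102

Answer: 102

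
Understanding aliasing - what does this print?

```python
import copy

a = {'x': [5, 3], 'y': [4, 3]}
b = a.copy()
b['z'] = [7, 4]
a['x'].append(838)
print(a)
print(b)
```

Key concept: shallow copy of dict with mutable values.
Step by step:
`a = {'x': [5, 3], 'y': [4, 3]}` → a = {'x': [5, 3], 'y': [4, 3]}
`b = a.copy()` → b = {'x': [5, 3], 'y': [4, 3]}
`b['z'] = [7, 4]` → b = {'x': [5, 3], 'y': [4, 3], 'z': [7, 4]}
`a['x'].append(838)` → a = {'x': [5, 3, 838], 'y': [4, 3]}; b = {'x': [5, 3, 838], 'y': [4, 3], 'z': [7, 4]}
`print(a)` → prints {'x': [5, 3, 838], 'y': [4, 3]}
`print(b)` → prints {'x': [5, 3, 838], 'y': [4, 3], 'z': [7, 4]}

Answer:
{'x': [5, 3, 838], 'y': [4, 3]}
{'x': [5, 3, 838], 'y': [4, 3], 'z': [7, 4]}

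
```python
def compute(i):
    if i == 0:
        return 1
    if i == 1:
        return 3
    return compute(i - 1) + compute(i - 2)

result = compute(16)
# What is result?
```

Build up from base cases: compute(0)=1, compute(1)=3, compute(2)=4, compute(3)=7, compute(4)=11, compute(5)=18, compute(6)=29, ..., compute(16)=3571

Answer: 3571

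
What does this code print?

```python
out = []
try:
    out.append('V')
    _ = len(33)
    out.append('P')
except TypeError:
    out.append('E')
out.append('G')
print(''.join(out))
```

Execution trace: 'V' (try body) → 'E' (except TypeError) → 'G' (after the try/except). Output: VEG

Answer: VEG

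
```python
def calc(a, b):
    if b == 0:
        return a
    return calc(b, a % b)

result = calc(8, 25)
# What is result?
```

calc(8, 25) -> calc(25, 8) -> calc(8, 1) -> calc(1, 0) -> 1

Answer: 1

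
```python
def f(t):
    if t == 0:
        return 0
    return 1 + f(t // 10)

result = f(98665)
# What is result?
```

Count of digits of 98665: 5

Answer: 5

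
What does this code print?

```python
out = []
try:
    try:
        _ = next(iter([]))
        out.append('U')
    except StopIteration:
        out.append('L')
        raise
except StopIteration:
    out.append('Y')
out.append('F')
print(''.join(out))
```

Execution trace: 'L' (inner except StopIteration) → 'Y' (outer except StopIteration) → 'F' (after the try/except). Output: LYF

Answer: LYF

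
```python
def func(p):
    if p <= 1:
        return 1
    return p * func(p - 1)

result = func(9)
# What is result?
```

func(9) = 9 * 8 * 7 * 6 * 5 * 4 * 3 * 2 * 1 = 362880

Answer: 362880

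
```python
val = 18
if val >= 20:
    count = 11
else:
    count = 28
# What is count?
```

Trace:
`val = 18` → val = 18
`if val >= 20: ...` → val >= 20 is False, take else branch → count = 28
So count = 28

Answer: 28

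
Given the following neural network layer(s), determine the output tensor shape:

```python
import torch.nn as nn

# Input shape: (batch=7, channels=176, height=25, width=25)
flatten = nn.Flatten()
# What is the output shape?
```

Input: (7, 176, 25, 25) -> Output: (7, 110000)

Answer: (7, 110000)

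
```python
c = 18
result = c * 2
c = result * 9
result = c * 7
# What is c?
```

Trace:
`c = 18` → c = 18
`result = c * 2` → result = 36
`c = result * 9` → c = 324
`result = c * 7` → result = 2268
So c = 324

Answer: 324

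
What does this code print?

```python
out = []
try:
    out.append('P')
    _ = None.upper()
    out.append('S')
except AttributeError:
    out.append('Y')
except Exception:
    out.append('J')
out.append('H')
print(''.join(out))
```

Execution trace: 'P' (try body) → 'Y' (except AttributeError) → 'H' (after the try/except). Output: PYH

Answer: PYH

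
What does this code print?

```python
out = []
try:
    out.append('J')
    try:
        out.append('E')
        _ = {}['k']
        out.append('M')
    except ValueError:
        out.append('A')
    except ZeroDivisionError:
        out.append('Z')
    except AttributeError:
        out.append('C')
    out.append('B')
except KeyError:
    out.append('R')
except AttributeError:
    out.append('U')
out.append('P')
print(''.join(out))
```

Execution trace: 'J' (try body) → 'E' (inner try body) → 'R' (except KeyError) → 'P' (after the try/except). Output: JERP

Answer: JERP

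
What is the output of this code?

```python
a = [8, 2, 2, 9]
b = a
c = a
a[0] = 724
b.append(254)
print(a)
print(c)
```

Key concept: multiple aliases.
Step by step:
`a = [8, 2, 2, 9]` → a = [8, 2, 2, 9]
`b = a` → b = [8, 2, 2, 9] (same object as a)
`c = a` → c = [8, 2, 2, 9] (same object as a, b)
`a[0] = 724` → a = [724, 2, 2, 9] (same object as b, c); b = [724, 2, 2, 9] (same object as a, c); c = [724, 2, 2, 9] (same object as a, b)
`b.append(254)` → a = [724, 2, 2, 9, 254] (same object as b, c); b = [724, 2, 2, 9, 254] (same object as a, c); c = [724, 2, 2, 9, 254] (same object as a, b)
`print(a)` → prints [724, 2, 2, 9, 254]
`print(c)` → prints [724, 2, 2, 9, 254]

Answer:
[724, 2, 2, 9, 254]
[724, 2, 2, 9, 254]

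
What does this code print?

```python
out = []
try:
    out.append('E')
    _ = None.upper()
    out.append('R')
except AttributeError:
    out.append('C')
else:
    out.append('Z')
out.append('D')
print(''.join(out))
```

Execution trace: 'E' (try body) → 'C' (except AttributeError) → 'D' (after the try/except). Output: ECD

Answer: ECD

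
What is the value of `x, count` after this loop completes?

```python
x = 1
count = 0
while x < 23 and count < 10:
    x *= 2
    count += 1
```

Double until >= 23 or 10 iterations
`x, count` takes the values: (1, 0) → (2, 0) → (2, 1) → (4, 1) → (4, 2) → (8, 2) → (8, 3) → (16, 3) → (16, 4) → (32, 4) → (32, 5)

Answer: 32, 5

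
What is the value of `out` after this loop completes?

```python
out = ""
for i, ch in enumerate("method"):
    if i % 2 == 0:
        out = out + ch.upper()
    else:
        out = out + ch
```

Uppercase even positions in 'method'
`out` takes the values: "" → "M" → "Me" → "MeT" → "MeTh" → "MeThO" → "MeThOd"

Answer: "MeThOd"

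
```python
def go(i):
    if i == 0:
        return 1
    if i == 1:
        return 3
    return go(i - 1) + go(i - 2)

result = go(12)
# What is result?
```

Build up from base cases: go(0)=1, go(1)=3, go(2)=4, go(3)=7, go(4)=11, go(5)=18, go(6)=29, ..., go(12)=521

Answer: 521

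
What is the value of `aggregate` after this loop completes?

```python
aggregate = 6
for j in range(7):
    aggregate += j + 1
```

Start at 6, add 1 to 7 = 34
`aggregate` takes the values: 6 → 7 → 9 → 12 → 16 → 21 → 27 → 34

Answer: 34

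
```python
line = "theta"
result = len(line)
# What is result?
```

Trace:
`line = "theta"` → line = 'theta'
`result = len(line)` → result = 5
So result = 5

Answer: 5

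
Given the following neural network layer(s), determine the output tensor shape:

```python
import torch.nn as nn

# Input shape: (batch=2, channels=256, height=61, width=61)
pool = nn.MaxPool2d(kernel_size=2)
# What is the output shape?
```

Input: (2, 256, 61, 61) -> Output: (2, 256, 30, 30)

Answer: (2, 256, 30, 30)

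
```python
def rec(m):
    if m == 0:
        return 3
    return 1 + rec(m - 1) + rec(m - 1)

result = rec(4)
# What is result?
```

rec(m) = 1 + 2·rec(m-1), rec(0)=3. Closed form: (3+1)·2^4 - 1 = 63.

Answer: 63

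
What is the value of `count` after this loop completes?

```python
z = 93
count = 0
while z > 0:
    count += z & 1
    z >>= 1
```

Count set bits in 93 (binary: 0b1011101)
`count` takes the values: 0 → 1 → 2 → 3 → 4 → 5

Answer: 5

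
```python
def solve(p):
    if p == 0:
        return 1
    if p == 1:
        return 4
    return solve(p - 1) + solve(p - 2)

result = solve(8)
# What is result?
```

Build up from base cases: solve(0)=1, solve(1)=4, solve(2)=5, solve(3)=9, solve(4)=14, solve(5)=23, solve(6)=37, ..., solve(8)=97

Answer: 97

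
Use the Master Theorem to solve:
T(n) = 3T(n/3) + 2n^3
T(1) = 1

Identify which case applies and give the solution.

a=3, b=3, f(n)=2n^3. log_3(3) = 1. Since c=3 > 1 and the regularity condition holds (3(n/3)^3 = (3/3^3)n^3 with 3/3^3 < 1), Case 3 applies: T(n) = Θ(f(n)) = O(n^3).

Answer: O(n^3) - Case 3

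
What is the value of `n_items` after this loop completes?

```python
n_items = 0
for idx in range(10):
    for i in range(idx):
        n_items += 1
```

Triangle number: 0+1+2+...+9
`n_items` takes the values: 0 → 1 → 2 → 3 → 4 → 5 → 6 → 7 → 8 → 9 → 10 → 11 → 12 → 13 → 14 → 15 → 16 → 17 → 18 → 19 → 20 → 21 → 22 → 23 → 24 → 25 → 26 → 27 → 28 → 29 → … → 41 → 42 → 43 → 44 → 45

Answer: 45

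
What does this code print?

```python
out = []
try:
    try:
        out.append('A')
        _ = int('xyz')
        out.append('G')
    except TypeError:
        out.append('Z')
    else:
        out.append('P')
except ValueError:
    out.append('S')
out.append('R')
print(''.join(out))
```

Execution trace: 'A' (try body) → 'S' (outer except ValueError) → 'R' (after the try/except). Output: ASR

Answer: ASR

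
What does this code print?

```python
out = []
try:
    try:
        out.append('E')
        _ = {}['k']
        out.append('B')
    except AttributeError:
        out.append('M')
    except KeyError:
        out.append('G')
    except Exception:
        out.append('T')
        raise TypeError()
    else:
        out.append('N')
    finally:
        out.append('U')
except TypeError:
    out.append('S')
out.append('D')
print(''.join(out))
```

Execution trace: 'E' (inner try body) → 'G' (inner except KeyError) → 'U' (inner finally) → 'D' (after the try/except). Output: EGUD

Answer: EGUD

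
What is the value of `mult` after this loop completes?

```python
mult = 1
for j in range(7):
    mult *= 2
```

2^7 = 128
`mult` takes the values: 1 → 2 → 4 → 8 → 16 → 32 → 64 → 128

Answer: 128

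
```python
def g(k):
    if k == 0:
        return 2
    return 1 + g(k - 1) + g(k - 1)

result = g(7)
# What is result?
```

g(k) = 1 + 2·g(k-1), g(0)=2. Closed form: (2+1)·2^7 - 1 = 383.

Answer: 383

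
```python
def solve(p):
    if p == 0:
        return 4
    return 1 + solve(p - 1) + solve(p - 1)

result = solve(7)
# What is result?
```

solve(p) = 1 + 2·solve(p-1), solve(0)=4. Closed form: (4+1)·2^7 - 1 = 639.

Answer: 639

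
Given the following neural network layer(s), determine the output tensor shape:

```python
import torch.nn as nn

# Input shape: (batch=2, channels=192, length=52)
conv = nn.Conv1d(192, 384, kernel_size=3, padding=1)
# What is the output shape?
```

Input: (2, 192, 52) -> Output: (2, 384, 52)

Answer: (2, 384, 52)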